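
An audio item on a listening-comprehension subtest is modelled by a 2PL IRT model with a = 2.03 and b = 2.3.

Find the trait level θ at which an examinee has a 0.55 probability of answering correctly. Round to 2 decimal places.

P(θ) = 1 / (1 + exp(−a(θ − b)))
logit = ln(0.5500/0.4500) = 0.2007
θ = b + logit/(a) = 2.3 + 0.2007/2.0300 = 2.3989

2.40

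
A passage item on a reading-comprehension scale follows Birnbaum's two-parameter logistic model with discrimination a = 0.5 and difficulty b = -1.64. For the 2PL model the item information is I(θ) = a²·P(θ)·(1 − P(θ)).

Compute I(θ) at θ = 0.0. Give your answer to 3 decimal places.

0.053

P = 1/(1+e^{-0.8200}) = 0.6942
P(1−P) = 0.6942 × 0.3058 = 0.2123
I = a² × P(1−P) = 0.5² × 0.2123 = 0.05307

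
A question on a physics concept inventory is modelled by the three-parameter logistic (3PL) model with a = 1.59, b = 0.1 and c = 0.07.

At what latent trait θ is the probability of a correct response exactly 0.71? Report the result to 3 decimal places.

P(θ) = c + (1 − c) · 1 / (1 + exp(−a(θ − b)))
Remove guessing floor: (0.71 − 0.07)/(1 − 0.07) = 0.6882
logit = ln(0.6882/0.3118) = 0.7916
θ = b + logit/(a) = 0.1 + 0.7916/1.5900 = 0.5979

0.598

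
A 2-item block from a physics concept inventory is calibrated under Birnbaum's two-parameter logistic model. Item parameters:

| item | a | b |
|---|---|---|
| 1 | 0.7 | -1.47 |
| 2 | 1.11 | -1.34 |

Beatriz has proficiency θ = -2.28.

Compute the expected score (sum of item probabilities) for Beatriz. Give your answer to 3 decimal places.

P(θ) = 1 / (1 + exp(−a(θ − b)))
P_1 = 1/(1+e^{0.5670}) = 0.3619
P_2 = 1/(1+e^{1.0434}) = 0.2605
E[score] = 0.3619 + 0.2605 = 0.6224

0.622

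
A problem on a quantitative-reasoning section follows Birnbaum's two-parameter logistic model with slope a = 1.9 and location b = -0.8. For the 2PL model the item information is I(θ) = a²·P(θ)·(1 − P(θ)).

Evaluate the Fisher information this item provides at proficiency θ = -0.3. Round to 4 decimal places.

0.7260

P = 1/(1+e^{-0.9500}) = 0.7211
P(1−P) = 0.7211 × 0.2789 = 0.2011
I = a² × P(1−P) = 1.9² × 0.2011 = 0.72600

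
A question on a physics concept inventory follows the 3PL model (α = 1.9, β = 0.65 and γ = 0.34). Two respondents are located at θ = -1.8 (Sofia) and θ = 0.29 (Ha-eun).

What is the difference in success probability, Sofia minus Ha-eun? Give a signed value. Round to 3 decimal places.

P(θ) = γ + (1 − γ) · 1 / (1 + exp(−α(θ − β)))
P(Sofia) = 0.3462  [exponent -4.6550]
P(Ha-eun) = 0.5613  [exponent -0.6840]
Difference = 0.3462 − 0.5613 = -0.2151

-0.215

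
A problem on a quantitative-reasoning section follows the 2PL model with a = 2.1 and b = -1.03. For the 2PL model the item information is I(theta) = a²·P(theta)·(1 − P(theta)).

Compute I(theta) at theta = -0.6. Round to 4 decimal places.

0.9051

P = 1/(1+e^{-0.9030}) = 0.7116
P(1−P) = 0.7116 × 0.2884 = 0.2052
I = a² × P(1−P) = 2.1² × 0.2052 = 0.90511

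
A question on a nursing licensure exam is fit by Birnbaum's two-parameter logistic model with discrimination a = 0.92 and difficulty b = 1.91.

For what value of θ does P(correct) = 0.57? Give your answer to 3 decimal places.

P(θ) = 1 / (1 + exp(−a(θ − b)))
logit = ln(0.5700/0.4300) = 0.2819
θ = b + logit/(a) = 1.91 + 0.2819/0.9200 = 2.2164

2.216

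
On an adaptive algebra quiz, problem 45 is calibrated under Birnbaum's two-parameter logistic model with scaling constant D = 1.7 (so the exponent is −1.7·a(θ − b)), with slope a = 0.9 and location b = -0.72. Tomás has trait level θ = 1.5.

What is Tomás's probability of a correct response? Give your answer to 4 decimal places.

P(θ) = 1 / (1 + exp(−D·a(θ − b)))
Exponent: 1.7 × 0.9 × (1.5 − (-0.72)) = 3.3966
1/(1 + e^{-3.3966}) = 0.9676
P = 0.9676

0.9676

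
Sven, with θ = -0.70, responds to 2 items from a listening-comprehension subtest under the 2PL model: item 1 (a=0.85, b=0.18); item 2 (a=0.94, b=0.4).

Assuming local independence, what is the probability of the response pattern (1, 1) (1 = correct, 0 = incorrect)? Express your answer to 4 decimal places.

P(θ) = 1 / (1 + exp(−a(θ − b)))
P_1 = 1/(1+e^{0.7480}) = 0.3213
P_2 = 1/(1+e^{1.0340}) = 0.2623
L = P_1 × P_2 = 0.3213 × 0.2623 = 0.08427

0.0843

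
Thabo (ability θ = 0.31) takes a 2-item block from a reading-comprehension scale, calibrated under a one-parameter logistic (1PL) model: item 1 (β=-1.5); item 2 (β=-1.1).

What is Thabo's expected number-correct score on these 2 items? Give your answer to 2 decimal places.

1.66

P(θ) = 1 / (1 + exp(−(θ − β)))
P_1 = 1/(1+e^{-1.8100}) = 0.8594
P_2 = 1/(1+e^{-1.4100}) = 0.8038
E[score] = 0.8594 + 0.8038 = 1.6631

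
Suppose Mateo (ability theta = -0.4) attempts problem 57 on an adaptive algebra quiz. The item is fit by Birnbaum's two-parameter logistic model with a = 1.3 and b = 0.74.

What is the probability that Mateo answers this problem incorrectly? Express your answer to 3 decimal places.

P(theta) = 1 / (1 + exp(−a(theta − b)))
Exponent: 1.3 × (-0.4 − 0.74) = -1.4820
1/(1 + e^{1.4820}) = 0.1851
P(incorrect) = 1 − 0.1851 = 0.8149

0.815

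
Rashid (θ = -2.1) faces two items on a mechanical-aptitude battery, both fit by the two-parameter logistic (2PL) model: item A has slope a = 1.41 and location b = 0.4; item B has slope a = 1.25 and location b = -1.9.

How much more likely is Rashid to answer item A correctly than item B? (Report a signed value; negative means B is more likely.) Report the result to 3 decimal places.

-0.409

P(θ) = 1 / (1 + exp(−a(θ − b)))
P_A = 0.0286
P_B = 0.4378
P_A − P_B = -0.4092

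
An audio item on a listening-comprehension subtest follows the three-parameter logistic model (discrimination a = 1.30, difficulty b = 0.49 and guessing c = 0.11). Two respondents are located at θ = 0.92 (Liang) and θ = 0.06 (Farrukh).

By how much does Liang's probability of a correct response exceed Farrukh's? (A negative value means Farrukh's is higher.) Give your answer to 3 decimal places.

0.242

P(θ) = c + (1 − c) · 1 / (1 + exp(−a(θ − b)))
P(Liang) = 0.6762  [exponent 0.5590]
P(Farrukh) = 0.4338  [exponent -0.5590]
Difference = 0.6762 − 0.4338 = 0.2425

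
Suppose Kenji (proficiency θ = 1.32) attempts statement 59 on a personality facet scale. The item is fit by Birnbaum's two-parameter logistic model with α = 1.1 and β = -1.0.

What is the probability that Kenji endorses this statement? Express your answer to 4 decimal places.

P(θ) = 1 / (1 + exp(−α(θ − β)))
Exponent: 1.1 × (1.32 − (-1.0)) = 2.5520
1/(1 + e^{-2.5520}) = 0.9277

0.9277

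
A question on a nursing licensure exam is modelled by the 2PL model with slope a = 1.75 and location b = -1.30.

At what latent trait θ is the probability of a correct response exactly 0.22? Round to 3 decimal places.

-2.023

P(θ) = 1 / (1 + exp(−a(θ − b)))
logit = ln(0.2200/0.7800) = -1.2657
θ = b + logit/(a) = -1.30 + (-1.2657)/1.7500 = -2.0232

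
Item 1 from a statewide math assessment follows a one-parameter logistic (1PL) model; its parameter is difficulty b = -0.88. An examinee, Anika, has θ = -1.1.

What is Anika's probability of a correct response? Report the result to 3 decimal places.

0.445

P(θ) = 1 / (1 + exp(−(θ − b)))
Exponent: (-1.1 − (-0.88)) = -0.2200
1/(1 + e^{0.2200}) = 0.4452
P = 0.4452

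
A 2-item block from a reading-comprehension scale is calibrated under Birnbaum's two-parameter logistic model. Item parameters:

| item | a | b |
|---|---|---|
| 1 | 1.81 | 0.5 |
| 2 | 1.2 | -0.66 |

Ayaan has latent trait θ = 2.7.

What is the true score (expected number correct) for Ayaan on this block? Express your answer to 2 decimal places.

P(θ) = 1 / (1 + exp(−a(θ − b)))
P_1 = 1/(1+e^{-3.9820}) = 0.9817
P_2 = 1/(1+e^{-4.0320}) = 0.9826
E[score] = 0.9817 + 0.9826 = 1.9643

1.96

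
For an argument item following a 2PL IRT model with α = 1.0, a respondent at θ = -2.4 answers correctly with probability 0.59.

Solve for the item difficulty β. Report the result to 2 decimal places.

P(θ) = 1 / (1 + exp(−α(θ − β)))
logit(0.59) = ln(0.59/0.41) = 0.3640
β = θ − logit/(α) = -2.4 − 0.3640/1.0000 = -2.7640

-2.76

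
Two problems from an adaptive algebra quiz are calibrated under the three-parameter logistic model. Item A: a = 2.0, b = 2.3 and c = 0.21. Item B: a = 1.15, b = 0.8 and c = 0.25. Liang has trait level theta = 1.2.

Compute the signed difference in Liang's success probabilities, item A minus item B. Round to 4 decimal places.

-0.4210

P(theta) = c + (1 − c) · 1 / (1 + exp(−a(theta − b)))
P_A = 0.2888
P_B = 0.7098
P_A − P_B = -0.4210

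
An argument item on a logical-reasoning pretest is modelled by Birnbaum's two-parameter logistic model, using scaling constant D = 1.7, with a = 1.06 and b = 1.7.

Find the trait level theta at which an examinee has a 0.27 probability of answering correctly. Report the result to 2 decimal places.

1.15

P(theta) = 1 / (1 + exp(−D·a(theta − b)))
logit = ln(0.2700/0.7300) = -0.9946
theta = b + logit/(1.7·a) = 1.7 + (-0.9946)/1.8020 = 1.1480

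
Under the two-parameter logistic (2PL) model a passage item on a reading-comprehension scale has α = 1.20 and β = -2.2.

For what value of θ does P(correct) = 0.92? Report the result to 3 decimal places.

P(θ) = 1 / (1 + exp(−α(θ − β)))
logit = ln(0.9200/0.0800) = 2.4423
θ = β + logit/(α) = -2.2 + 2.4423/1.2000 = -0.1647

-0.165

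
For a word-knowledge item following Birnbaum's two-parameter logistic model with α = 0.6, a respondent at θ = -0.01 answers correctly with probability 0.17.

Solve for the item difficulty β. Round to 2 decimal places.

P(θ) = 1 / (1 + exp(−α(θ − β)))
logit(0.17) = ln(0.17/0.83) = -1.5856
β = θ − logit/(α) = -0.01 − (-1.5856)/0.6000 = 2.6327

2.63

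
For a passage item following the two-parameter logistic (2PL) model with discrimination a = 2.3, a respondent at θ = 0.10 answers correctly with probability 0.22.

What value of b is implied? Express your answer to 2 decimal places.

P(θ) = 1 / (1 + exp(−a(θ − b)))
logit(0.22) = ln(0.22/0.78) = -1.2657
b = θ − logit/(a) = 0.10 − (-1.2657)/2.3000 = 0.6503

0.65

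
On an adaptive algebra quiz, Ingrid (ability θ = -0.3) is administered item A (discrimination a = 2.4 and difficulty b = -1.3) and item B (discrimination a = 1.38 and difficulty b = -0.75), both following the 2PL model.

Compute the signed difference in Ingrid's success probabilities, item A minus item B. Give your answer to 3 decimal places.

0.266

P(θ) = 1 / (1 + exp(−a(θ − b)))
P_A = 0.9168
P_B = 0.6504
P_A − P_B = 0.2664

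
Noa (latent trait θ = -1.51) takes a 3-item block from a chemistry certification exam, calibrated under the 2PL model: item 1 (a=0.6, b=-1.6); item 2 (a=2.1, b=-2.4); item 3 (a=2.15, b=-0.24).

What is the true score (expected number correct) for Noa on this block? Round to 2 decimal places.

1.44

P(θ) = 1 / (1 + exp(−a(θ − b)))
P_1 = 1/(1+e^{-0.0540}) = 0.5135
P_2 = 1/(1+e^{-1.8690}) = 0.8663
P_3 = 1/(1+e^{2.7305}) = 0.0612
E[score] = 0.5135 + 0.8663 + 0.0612 = 1.4410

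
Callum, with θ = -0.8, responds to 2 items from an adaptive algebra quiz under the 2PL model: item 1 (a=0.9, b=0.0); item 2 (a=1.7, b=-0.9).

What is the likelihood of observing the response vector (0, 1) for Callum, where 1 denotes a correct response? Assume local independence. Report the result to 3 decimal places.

P(θ) = 1 / (1 + exp(−a(θ − b)))
P_1 = 1/(1+e^{0.7200}) = 0.3274
P_2 = 1/(1+e^{-0.1700}) = 0.5424
L = (1−P_1) × P_2 = 0.6726 × 0.5424 = 0.36482

0.365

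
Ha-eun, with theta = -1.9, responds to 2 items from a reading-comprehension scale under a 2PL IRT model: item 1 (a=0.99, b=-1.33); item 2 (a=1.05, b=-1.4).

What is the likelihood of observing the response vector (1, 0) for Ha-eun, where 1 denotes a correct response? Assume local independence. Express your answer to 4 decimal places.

0.2278

P(theta) = 1 / (1 + exp(−a(theta − b)))
P_1 = 1/(1+e^{0.5643}) = 0.3626
P_2 = 1/(1+e^{0.5250}) = 0.3717
L = P_1 × (1−P_2) = 0.3626 × 0.6283 = 0.22780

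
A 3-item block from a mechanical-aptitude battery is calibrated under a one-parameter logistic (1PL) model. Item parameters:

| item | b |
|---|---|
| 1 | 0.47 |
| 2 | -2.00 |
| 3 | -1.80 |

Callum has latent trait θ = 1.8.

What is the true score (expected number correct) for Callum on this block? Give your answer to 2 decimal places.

2.74

P(θ) = 1 / (1 + exp(−(θ − b)))
P_1 = 1/(1+e^{-1.3300}) = 0.7908
P_2 = 1/(1+e^{-3.8000}) = 0.9781
P_3 = 1/(1+e^{-3.6000}) = 0.9734
E[score] = 0.7908 + 0.9781 + 0.9734 = 2.7424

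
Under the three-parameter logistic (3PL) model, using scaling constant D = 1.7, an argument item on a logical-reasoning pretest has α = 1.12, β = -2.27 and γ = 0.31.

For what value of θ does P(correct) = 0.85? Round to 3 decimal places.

P(θ) = γ + (1 − γ) · 1 / (1 + exp(−D·α(θ − β)))
Remove guessing floor: (0.85 − 0.31)/(1 − 0.31) = 0.7826
logit = ln(0.7826/0.2174) = 1.2809
θ = β + logit/(1.7·α) = -2.27 + 1.2809/1.9040 = -1.5972

-1.597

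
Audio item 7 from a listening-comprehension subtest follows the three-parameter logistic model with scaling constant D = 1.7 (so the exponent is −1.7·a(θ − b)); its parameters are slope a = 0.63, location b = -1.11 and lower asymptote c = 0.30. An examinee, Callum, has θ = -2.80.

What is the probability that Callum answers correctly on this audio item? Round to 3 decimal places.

0.398

P(θ) = c + (1 − c) · 1 / (1 + exp(−D·a(θ − b)))
Exponent: 1.7 × 0.63 × (-2.80 − (-1.11)) = -1.8100
1/(1 + e^{1.8100}) = 0.1406
P = 0.30 + 0.70 × 0.1406 = 0.3984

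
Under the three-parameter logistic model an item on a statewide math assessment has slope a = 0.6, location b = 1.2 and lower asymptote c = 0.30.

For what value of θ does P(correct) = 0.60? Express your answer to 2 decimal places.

0.72

P(θ) = c + (1 − c) · 1 / (1 + exp(−a(θ − b)))
Remove guessing floor: (0.60 − 0.30)/(1 − 0.30) = 0.4286
logit = ln(0.4286/0.5714) = -0.2877
θ = b + logit/(a) = 1.2 + (-0.2877)/0.6000 = 0.7205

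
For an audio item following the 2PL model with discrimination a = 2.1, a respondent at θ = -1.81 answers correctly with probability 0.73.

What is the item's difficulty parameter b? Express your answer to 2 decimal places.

-2.28

P(θ) = 1 / (1 + exp(−a(θ − b)))
logit(0.73) = ln(0.73/0.27) = 0.9946
b = θ − logit/(a) = -1.81 − 0.9946/2.1000 = -2.2836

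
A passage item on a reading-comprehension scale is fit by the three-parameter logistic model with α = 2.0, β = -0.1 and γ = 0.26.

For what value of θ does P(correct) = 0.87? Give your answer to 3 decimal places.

P(θ) = γ + (1 − γ) · 1 / (1 + exp(−α(θ − β)))
Remove guessing floor: (0.87 − 0.26)/(1 − 0.26) = 0.8243
logit = ln(0.8243/0.1757) = 1.5459
θ = β + logit/(α) = -0.1 + 1.5459/2.0000 = 0.6730

0.673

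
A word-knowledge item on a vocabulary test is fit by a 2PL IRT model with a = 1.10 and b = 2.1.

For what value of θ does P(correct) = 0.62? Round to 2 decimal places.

P(θ) = 1 / (1 + exp(−a(θ − b)))
logit = ln(0.6200/0.3800) = 0.4895
θ = b + logit/(a) = 2.1 + 0.4895/1.1000 = 2.5450

2.55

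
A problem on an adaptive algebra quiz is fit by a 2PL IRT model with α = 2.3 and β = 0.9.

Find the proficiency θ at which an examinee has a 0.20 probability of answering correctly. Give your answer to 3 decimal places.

0.297

P(θ) = 1 / (1 + exp(−α(θ − β)))
logit = ln(0.2000/0.8000) = -1.3863
θ = β + logit/(α) = 0.9 + (-1.3863)/2.3000 = 0.2973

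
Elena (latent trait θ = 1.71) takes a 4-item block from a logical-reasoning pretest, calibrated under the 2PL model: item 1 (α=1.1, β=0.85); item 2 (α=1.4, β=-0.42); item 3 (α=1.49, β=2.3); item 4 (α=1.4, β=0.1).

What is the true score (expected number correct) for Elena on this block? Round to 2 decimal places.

P(θ) = 1 / (1 + exp(−α(θ − β)))
P_1 = 1/(1+e^{-0.9460}) = 0.7203
P_2 = 1/(1+e^{-2.9820}) = 0.9518
P_3 = 1/(1+e^{0.8791}) = 0.2934
P_4 = 1/(1+e^{-2.2540}) = 0.9050
E[score] = 0.7203 + 0.9518 + 0.2934 + 0.9050 = 2.8704

2.87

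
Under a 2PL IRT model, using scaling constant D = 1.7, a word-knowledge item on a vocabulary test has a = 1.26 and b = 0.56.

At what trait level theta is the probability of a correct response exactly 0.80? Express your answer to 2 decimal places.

1.21

P(theta) = 1 / (1 + exp(−D·a(theta − b)))
logit = ln(0.8000/0.2000) = 1.3863
theta = b + logit/(1.7·a) = 0.56 + 1.3863/2.1420 = 1.2072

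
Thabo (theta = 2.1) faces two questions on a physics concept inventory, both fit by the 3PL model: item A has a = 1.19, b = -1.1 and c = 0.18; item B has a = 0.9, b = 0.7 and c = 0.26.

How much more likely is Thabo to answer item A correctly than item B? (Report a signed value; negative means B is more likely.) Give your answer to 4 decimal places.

0.1457

P(theta) = c + (1 − c) · 1 / (1 + exp(−a(theta − b)))
P_A = 0.9822
P_B = 0.8365
P_A − P_B = 0.1457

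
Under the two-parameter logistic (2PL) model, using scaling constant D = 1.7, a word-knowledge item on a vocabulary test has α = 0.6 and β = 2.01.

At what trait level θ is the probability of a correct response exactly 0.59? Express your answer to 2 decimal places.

P(θ) = 1 / (1 + exp(−D·α(θ − β)))
logit = ln(0.5900/0.4100) = 0.3640
θ = β + logit/(1.7·α) = 2.01 + 0.3640/1.0200 = 2.3668

2.37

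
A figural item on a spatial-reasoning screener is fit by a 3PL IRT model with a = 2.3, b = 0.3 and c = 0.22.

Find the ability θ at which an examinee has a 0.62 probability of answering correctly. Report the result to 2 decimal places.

0.32

P(θ) = c + (1 − c) · 1 / (1 + exp(−a(θ − b)))
Remove guessing floor: (0.62 − 0.22)/(1 − 0.22) = 0.5128
logit = ln(0.5128/0.4872) = 0.0513
θ = b + logit/(a) = 0.3 + 0.0513/2.3000 = 0.3223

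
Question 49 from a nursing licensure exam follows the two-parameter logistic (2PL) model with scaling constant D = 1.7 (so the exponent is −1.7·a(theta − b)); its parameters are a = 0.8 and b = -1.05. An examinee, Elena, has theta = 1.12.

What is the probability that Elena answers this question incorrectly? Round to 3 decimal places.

0.050

P(theta) = 1 / (1 + exp(−D·a(theta − b)))
Exponent: 1.7 × 0.8 × (1.12 − (-1.05)) = 2.9512
1/(1 + e^{-2.9512}) = 0.9503
P = 0.9503
P(incorrect) = 1 − 0.9503 = 0.0497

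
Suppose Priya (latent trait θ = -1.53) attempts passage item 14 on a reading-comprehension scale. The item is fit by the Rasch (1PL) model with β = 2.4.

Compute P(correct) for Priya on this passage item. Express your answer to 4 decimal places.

P(θ) = 1 / (1 + exp(−(θ − β)))
Exponent: (-1.53 − 2.4) = -3.9300
1/(1 + e^{3.9300}) = 0.0193
P = 0.0193

0.0193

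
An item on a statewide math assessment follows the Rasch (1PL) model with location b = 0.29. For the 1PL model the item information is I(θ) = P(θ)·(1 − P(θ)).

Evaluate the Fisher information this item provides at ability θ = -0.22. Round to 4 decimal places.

0.2344

P = 1/(1+e^{0.5100}) = 0.3752
P(1−P) = 0.3752 × 0.6248 = 0.2344
I = P(1−P) = 0.23442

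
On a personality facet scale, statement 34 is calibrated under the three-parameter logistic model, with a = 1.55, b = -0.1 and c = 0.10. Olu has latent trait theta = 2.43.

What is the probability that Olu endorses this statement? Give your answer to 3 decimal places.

0.983

P(theta) = c + (1 − c) · 1 / (1 + exp(−a(theta − b)))
Exponent: 1.55 × (2.43 − (-0.1)) = 3.9215
1/(1 + e^{-3.9215}) = 0.9806
P = 0.10 + 0.90 × 0.9806 = 0.9825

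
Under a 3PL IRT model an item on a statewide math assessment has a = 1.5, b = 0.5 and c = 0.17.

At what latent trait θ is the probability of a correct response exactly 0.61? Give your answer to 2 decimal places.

0.58

P(θ) = c + (1 − c) · 1 / (1 + exp(−a(θ − b)))
Remove guessing floor: (0.61 − 0.17)/(1 − 0.17) = 0.5301
logit = ln(0.5301/0.4699) = 0.1206
θ = b + logit/(a) = 0.5 + 0.1206/1.5000 = 0.5804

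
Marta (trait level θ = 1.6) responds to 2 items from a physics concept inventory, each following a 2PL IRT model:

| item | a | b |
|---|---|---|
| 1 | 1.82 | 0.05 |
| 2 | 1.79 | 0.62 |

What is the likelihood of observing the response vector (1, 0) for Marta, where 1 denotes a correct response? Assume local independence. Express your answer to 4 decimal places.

0.1392

P(θ) = 1 / (1 + exp(−a(θ − b)))
P_1 = 1/(1+e^{-2.8210}) = 0.9438
P_2 = 1/(1+e^{-1.7542}) = 0.8525
L = P_1 × (1−P_2) = 0.9438 × 0.1475 = 0.13923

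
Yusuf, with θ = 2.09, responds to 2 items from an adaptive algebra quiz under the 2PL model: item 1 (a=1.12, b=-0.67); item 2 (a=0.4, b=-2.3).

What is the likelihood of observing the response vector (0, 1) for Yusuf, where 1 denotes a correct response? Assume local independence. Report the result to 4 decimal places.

0.0371

P(θ) = 1 / (1 + exp(−a(θ − b)))
P_1 = 1/(1+e^{-3.0912}) = 0.9565
P_2 = 1/(1+e^{-1.7560}) = 0.8527
L = (1−P_1) × P_2 = 0.0435 × 0.8527 = 0.03707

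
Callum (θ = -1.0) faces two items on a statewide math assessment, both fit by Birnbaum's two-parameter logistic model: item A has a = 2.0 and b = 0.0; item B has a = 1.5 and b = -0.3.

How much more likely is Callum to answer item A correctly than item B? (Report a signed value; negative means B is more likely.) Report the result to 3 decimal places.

-0.140

P(θ) = 1 / (1 + exp(−a(θ − b)))
P_A = 0.1192
P_B = 0.2592
P_A − P_B = -0.1400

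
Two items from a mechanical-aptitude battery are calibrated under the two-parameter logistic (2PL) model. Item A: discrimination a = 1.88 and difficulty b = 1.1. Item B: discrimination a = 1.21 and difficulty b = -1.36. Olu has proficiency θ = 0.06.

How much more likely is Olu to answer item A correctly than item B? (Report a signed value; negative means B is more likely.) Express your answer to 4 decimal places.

P(θ) = 1 / (1 + exp(−a(θ − b)))
P_A = 0.1240
P_B = 0.8479
P_A − P_B = -0.7239

-0.7239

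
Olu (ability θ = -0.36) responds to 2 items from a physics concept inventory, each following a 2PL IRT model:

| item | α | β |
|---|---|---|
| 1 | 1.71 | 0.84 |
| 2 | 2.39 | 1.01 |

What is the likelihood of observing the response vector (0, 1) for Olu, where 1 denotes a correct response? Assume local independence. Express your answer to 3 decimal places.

0.032

P(θ) = 1 / (1 + exp(−α(θ − β)))
P_1 = 1/(1+e^{2.0520}) = 0.1139
P_2 = 1/(1+e^{3.2743}) = 0.0365
L = (1−P_1) × P_2 = 0.8861 × 0.0365 = 0.03231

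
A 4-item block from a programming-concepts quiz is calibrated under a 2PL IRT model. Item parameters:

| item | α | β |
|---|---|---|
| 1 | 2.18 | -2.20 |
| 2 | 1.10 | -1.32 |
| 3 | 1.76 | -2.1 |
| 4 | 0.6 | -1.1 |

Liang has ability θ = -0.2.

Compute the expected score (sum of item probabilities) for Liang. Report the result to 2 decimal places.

3.36

P(θ) = 1 / (1 + exp(−α(θ − β)))
P_1 = 1/(1+e^{-4.3600}) = 0.9874
P_2 = 1/(1+e^{-1.2320}) = 0.7742
P_3 = 1/(1+e^{-3.3440}) = 0.9659
P_4 = 1/(1+e^{-0.5400}) = 0.6318
E[score] = 0.9874 + 0.7742 + 0.9659 + 0.6318 = 3.3593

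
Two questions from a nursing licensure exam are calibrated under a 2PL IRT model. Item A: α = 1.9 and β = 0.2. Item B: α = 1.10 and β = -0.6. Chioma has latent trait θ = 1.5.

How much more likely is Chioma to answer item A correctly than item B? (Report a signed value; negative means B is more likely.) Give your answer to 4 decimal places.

0.0123

P(θ) = 1 / (1 + exp(−α(θ − β)))
P_A = 0.9220
P_B = 0.9097
P_A − P_B = 0.0123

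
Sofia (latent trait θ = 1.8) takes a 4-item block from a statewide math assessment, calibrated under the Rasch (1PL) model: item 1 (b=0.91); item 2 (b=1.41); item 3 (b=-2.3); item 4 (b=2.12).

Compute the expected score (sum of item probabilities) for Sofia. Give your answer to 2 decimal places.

P(θ) = 1 / (1 + exp(−(θ − b)))
P_1 = 1/(1+e^{-0.8900}) = 0.7089
P_2 = 1/(1+e^{-0.3900}) = 0.5963
P_3 = 1/(1+e^{-4.1000}) = 0.9837
P_4 = 1/(1+e^{0.3200}) = 0.4207
E[score] = 0.7089 + 0.5963 + 0.9837 + 0.4207 = 2.7095

2.71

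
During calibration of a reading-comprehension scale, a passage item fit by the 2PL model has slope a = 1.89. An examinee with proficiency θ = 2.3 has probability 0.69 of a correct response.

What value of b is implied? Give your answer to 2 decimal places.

P(θ) = 1 / (1 + exp(−a(θ − b)))
logit(0.69) = ln(0.69/0.31) = 0.8001
b = θ − logit/(a) = 2.3 − 0.8001/1.8900 = 1.8767

1.88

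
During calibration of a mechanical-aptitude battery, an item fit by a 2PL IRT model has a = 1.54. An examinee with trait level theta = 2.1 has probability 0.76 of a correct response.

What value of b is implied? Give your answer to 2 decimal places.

P(theta) = 1 / (1 + exp(−a(theta − b)))
logit(0.76) = ln(0.76/0.24) = 1.1527
b = theta − logit/(a) = 2.1 − 1.1527/1.5400 = 1.3515

1.35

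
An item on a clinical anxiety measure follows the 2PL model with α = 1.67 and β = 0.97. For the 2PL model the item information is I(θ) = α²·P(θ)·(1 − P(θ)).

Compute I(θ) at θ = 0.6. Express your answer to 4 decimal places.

P = 1/(1+e^{0.6179}) = 0.3503
P(1−P) = 0.3503 × 0.6497 = 0.2276
I = α² × P(1−P) = 1.67² × 0.2276 = 0.63469

0.6347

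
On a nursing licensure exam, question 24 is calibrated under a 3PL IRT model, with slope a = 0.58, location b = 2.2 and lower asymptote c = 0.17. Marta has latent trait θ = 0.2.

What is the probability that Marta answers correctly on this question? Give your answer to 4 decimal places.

0.3681

P(θ) = c + (1 − c) · 1 / (1 + exp(−a(θ − b)))
Exponent: 0.58 × (0.2 − 2.2) = -1.1600
1/(1 + e^{1.1600}) = 0.2387
P = 0.17 + 0.83 × 0.2387 = 0.3681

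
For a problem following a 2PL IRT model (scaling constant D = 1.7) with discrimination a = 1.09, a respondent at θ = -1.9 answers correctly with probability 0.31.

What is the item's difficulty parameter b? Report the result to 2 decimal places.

-1.47

P(θ) = 1 / (1 + exp(−D·a(θ − b)))
logit(0.31) = ln(0.31/0.69) = -0.8001
b = θ − logit/(1.7·a) = -1.9 − (-0.8001)/1.8530 = -1.4682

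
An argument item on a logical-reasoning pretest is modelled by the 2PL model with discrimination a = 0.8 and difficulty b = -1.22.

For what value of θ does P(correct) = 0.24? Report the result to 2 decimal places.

P(θ) = 1 / (1 + exp(−a(θ − b)))
logit = ln(0.2400/0.7600) = -1.1527
θ = b + logit/(a) = -1.22 + (-1.1527)/0.8000 = -2.6608

-2.66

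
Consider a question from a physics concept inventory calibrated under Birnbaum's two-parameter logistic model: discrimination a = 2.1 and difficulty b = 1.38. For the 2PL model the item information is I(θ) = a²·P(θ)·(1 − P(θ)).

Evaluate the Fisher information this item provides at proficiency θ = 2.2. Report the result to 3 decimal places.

P = 1/(1+e^{-1.7220}) = 0.8484
P(1−P) = 0.8484 × 0.1516 = 0.1286
I = a² × P(1−P) = 2.1² × 0.1286 = 0.56725

0.567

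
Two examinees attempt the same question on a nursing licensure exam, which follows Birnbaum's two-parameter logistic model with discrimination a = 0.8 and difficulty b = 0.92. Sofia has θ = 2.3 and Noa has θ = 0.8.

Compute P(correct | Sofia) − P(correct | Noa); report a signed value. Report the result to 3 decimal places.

0.275

P(θ) = 1 / (1 + exp(−a(θ − b)))
P(Sofia) = 0.7510  [exponent 1.1040]
P(Noa) = 0.4760  [exponent -0.0960]
Difference = 0.7510 − 0.4760 = 0.2750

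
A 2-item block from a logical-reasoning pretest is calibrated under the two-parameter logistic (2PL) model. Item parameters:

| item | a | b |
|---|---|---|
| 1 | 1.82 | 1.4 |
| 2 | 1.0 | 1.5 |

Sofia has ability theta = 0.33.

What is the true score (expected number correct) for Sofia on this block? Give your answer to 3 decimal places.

0.362

P(theta) = 1 / (1 + exp(−a(theta − b)))
P_1 = 1/(1+e^{1.9474}) = 0.1248
P_2 = 1/(1+e^{1.1700}) = 0.2369
E[score] = 0.1248 + 0.2369 = 0.3617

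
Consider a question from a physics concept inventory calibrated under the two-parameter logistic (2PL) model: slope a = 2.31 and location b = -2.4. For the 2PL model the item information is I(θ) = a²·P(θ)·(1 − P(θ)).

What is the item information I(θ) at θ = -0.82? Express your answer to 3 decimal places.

P = 1/(1+e^{-3.6498}) = 0.9747
P(1−P) = 0.9747 × 0.0253 = 0.0247
I = a² × P(1−P) = 2.31² × 0.0247 = 0.13178

0.132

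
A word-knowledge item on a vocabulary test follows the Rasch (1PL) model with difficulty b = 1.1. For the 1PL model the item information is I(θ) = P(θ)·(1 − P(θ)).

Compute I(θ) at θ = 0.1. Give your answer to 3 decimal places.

P = 1/(1+e^{1.0000}) = 0.2689
P(1−P) = 0.2689 × 0.7311 = 0.1966
I = P(1−P) = 0.19661

0.197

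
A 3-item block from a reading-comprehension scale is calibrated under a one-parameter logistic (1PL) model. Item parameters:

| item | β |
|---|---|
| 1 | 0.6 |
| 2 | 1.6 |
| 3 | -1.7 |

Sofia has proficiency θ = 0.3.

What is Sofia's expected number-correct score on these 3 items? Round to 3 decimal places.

1.521

P(θ) = 1 / (1 + exp(−(θ − β)))
P_1 = 1/(1+e^{0.3000}) = 0.4256
P_2 = 1/(1+e^{1.3000}) = 0.2142
P_3 = 1/(1+e^{-2.0000}) = 0.8808
E[score] = 0.4256 + 0.2142 + 0.8808 = 1.5205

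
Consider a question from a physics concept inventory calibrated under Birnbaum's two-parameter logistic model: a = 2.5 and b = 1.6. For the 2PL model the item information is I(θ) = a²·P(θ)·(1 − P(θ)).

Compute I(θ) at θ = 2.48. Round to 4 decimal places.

P = 1/(1+e^{-2.2000}) = 0.9002
P(1−P) = 0.9002 × 0.0998 = 0.0898
I = a² × P(1−P) = 2.5² × 0.0898 = 0.56125

0.5613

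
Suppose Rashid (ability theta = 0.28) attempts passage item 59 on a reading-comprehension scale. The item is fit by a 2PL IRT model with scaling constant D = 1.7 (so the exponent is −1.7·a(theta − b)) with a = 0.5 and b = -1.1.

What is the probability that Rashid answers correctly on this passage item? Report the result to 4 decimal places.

0.7637

P(theta) = 1 / (1 + exp(−D·a(theta − b)))
Exponent: 1.7 × 0.5 × (0.28 − (-1.1)) = 1.1730
1/(1 + e^{-1.1730}) = 0.7637
P = 0.7637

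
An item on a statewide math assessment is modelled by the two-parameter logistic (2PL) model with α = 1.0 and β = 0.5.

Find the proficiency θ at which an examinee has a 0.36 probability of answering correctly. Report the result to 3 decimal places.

P(θ) = 1 / (1 + exp(−α(θ − β)))
logit = ln(0.3600/0.6400) = -0.5754
θ = β + logit/(α) = 0.5 + (-0.5754)/1.0000 = -0.0754

-0.075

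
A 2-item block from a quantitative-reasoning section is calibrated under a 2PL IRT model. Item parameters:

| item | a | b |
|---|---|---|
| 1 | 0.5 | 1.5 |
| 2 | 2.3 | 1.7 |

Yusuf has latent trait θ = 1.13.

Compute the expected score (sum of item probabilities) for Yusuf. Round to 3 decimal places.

0.666

P(θ) = 1 / (1 + exp(−a(θ − b)))
P_1 = 1/(1+e^{0.1850}) = 0.4539
P_2 = 1/(1+e^{1.3110}) = 0.2123
E[score] = 0.4539 + 0.2123 = 0.6662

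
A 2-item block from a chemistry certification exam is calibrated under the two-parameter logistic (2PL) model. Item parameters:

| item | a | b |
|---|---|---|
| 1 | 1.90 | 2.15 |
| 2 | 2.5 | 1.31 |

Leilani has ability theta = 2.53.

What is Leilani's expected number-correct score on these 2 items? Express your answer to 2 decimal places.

1.63

P(theta) = 1 / (1 + exp(−a(theta − b)))
P_1 = 1/(1+e^{-0.7220}) = 0.6730
P_2 = 1/(1+e^{-3.0500}) = 0.9548
E[score] = 0.6730 + 0.9548 = 1.6278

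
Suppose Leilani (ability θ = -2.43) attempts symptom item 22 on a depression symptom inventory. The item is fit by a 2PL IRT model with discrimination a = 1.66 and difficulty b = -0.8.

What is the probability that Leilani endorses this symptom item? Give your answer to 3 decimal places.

0.063

P(θ) = 1 / (1 + exp(−a(θ − b)))
Exponent: 1.66 × (-2.43 − (-0.8)) = -2.7058
1/(1 + e^{2.7058}) = 0.0626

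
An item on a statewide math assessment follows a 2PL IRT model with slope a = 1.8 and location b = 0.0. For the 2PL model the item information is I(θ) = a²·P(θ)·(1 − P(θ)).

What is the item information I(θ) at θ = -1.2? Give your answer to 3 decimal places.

0.300

P = 1/(1+e^{2.1600}) = 0.1034
P(1−P) = 0.1034 × 0.8966 = 0.0927
I = a² × P(1−P) = 1.8² × 0.0927 = 0.30038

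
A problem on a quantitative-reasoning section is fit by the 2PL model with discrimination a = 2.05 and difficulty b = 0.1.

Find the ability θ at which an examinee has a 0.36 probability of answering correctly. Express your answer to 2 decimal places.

-0.18

P(θ) = 1 / (1 + exp(−a(θ − b)))
logit = ln(0.3600/0.6400) = -0.5754
θ = b + logit/(a) = 0.1 + (-0.5754)/2.0500 = -0.1807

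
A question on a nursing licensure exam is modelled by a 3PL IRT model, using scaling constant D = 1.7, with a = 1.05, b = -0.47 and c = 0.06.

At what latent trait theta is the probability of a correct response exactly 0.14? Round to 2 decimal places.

-1.80

P(theta) = c + (1 − c) · 1 / (1 + exp(−D·a(theta − b)))
Remove guessing floor: (0.14 − 0.06)/(1 − 0.06) = 0.0851
logit = ln(0.0851/0.9149) = -2.3749
theta = b + logit/(1.7·a) = -0.47 + (-2.3749)/1.7850 = -1.8005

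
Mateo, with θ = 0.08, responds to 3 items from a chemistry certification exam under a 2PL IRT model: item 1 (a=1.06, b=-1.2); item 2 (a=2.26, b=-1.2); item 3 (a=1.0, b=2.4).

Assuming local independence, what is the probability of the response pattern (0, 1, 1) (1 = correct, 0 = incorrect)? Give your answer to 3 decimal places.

0.017

P(θ) = 1 / (1 + exp(−a(θ − b)))
P_1 = 1/(1+e^{-1.3568}) = 0.7952
P_2 = 1/(1+e^{-2.8928}) = 0.9475
P_3 = 1/(1+e^{2.3200}) = 0.0895
L = (1−P_1) × P_2 × P_3 = 0.2048 × 0.9475 × 0.0895 = 0.01736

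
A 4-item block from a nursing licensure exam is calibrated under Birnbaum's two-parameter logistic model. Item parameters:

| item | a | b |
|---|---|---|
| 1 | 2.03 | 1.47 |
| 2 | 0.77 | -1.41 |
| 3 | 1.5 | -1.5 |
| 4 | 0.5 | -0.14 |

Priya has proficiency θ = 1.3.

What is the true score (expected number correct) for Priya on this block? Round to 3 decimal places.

P(θ) = 1 / (1 + exp(−a(θ − b)))
P_1 = 1/(1+e^{0.3451}) = 0.4146
P_2 = 1/(1+e^{-2.0867}) = 0.8896
P_3 = 1/(1+e^{-4.2000}) = 0.9852
P_4 = 1/(1+e^{-0.7200}) = 0.6726
E[score] = 0.4146 + 0.8896 + 0.9852 + 0.6726 = 2.9620

2.962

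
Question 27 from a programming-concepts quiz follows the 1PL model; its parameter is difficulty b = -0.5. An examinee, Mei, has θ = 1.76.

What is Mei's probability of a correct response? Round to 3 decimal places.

P(θ) = 1 / (1 + exp(−(θ − b)))
Exponent: (1.76 − (-0.5)) = 2.2600
1/(1 + e^{-2.2600}) = 0.9055
P = 0.9055

0.906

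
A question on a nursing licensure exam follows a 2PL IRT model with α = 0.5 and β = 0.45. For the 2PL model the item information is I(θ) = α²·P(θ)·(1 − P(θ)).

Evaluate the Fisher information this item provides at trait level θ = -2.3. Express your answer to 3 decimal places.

P = 1/(1+e^{1.3750}) = 0.2018
P(1−P) = 0.2018 × 0.7982 = 0.1611
I = α² × P(1−P) = 0.5² × 0.1611 = 0.04027

0.040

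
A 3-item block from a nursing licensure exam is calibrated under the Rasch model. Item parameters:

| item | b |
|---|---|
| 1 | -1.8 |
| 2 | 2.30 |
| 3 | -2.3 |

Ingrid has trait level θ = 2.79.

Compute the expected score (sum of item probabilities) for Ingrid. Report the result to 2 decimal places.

P(θ) = 1 / (1 + exp(−(θ − b)))
P_1 = 1/(1+e^{-4.5900}) = 0.9899
P_2 = 1/(1+e^{-0.4900}) = 0.6201
P_3 = 1/(1+e^{-5.0900}) = 0.9939
E[score] = 0.9899 + 0.6201 + 0.9939 = 2.6039

2.60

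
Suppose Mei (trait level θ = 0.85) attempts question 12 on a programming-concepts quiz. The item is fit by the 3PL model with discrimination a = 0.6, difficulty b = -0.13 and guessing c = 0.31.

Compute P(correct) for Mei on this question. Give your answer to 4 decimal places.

0.7536

P(θ) = c + (1 − c) · 1 / (1 + exp(−a(θ − b)))
Exponent: 0.6 × (0.85 − (-0.13)) = 0.5880
1/(1 + e^{-0.5880}) = 0.6429
P = 0.31 + 0.69 × 0.6429 = 0.7536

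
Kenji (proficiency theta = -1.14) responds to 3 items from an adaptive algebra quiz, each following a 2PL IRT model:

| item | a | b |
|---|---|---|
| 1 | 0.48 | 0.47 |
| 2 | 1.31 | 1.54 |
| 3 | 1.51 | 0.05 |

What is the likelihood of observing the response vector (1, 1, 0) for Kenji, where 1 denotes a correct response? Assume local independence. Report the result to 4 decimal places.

0.0079

P(theta) = 1 / (1 + exp(−a(theta − b)))
P_1 = 1/(1+e^{0.7728}) = 0.3159
P_2 = 1/(1+e^{3.5108}) = 0.0290
P_3 = 1/(1+e^{1.7969}) = 0.1422
L = P_1 × P_2 × (1−P_3) = 0.3159 × 0.0290 × 0.8578 = 0.00786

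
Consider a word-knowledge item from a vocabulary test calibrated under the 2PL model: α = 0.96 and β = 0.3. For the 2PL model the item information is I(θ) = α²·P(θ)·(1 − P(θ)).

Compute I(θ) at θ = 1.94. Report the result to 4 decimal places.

P = 1/(1+e^{-1.5744}) = 0.8284
P(1−P) = 0.8284 × 0.1716 = 0.1421
I = α² × P(1−P) = 0.96² × 0.1421 = 0.13100

0.1310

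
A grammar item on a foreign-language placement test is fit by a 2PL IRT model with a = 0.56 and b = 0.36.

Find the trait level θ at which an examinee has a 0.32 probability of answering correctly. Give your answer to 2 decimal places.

P(θ) = 1 / (1 + exp(−a(θ − b)))
logit = ln(0.3200/0.6800) = -0.7538
θ = b + logit/(a) = 0.36 + (-0.7538)/0.5600 = -0.9860

-0.99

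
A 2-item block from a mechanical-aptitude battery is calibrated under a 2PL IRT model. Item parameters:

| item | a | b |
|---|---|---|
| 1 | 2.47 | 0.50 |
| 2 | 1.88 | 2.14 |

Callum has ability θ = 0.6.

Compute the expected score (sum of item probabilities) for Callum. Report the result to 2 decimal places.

P(θ) = 1 / (1 + exp(−a(θ − b)))
P_1 = 1/(1+e^{-0.2470}) = 0.5614
P_2 = 1/(1+e^{2.8952}) = 0.0524
E[score] = 0.5614 + 0.0524 = 0.6138

0.61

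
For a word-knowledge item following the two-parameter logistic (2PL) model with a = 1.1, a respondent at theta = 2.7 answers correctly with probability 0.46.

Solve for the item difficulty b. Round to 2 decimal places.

P(theta) = 1 / (1 + exp(−a(theta − b)))
logit(0.46) = ln(0.46/0.54) = -0.1603
b = theta − logit/(a) = 2.7 − (-0.1603)/1.1000 = 2.8458

2.85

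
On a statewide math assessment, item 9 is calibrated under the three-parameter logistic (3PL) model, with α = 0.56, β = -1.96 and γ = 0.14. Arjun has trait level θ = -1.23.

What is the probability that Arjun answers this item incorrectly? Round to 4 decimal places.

0.3433

P(θ) = γ + (1 − γ) · 1 / (1 + exp(−α(θ − β)))
Exponent: 0.56 × (-1.23 − (-1.96)) = 0.4088
1/(1 + e^{-0.4088}) = 0.6008
P = 0.14 + 0.86 × 0.6008 = 0.6567
P(incorrect) = 1 − 0.6567 = 0.3433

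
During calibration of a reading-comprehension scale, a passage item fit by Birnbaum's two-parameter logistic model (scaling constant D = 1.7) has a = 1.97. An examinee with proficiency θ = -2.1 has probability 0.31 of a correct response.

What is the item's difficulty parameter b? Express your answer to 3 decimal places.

P(θ) = 1 / (1 + exp(−D·a(θ − b)))
logit(0.31) = ln(0.31/0.69) = -0.8001
b = θ − logit/(1.7·a) = -2.1 − (-0.8001)/3.3490 = -1.8611

-1.861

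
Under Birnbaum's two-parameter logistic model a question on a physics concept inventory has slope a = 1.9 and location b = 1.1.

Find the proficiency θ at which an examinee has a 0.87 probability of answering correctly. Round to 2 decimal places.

2.10

P(θ) = 1 / (1 + exp(−a(θ − b)))
logit = ln(0.8700/0.1300) = 1.9010
θ = b + logit/(a) = 1.1 + 1.9010/1.9000 = 2.1005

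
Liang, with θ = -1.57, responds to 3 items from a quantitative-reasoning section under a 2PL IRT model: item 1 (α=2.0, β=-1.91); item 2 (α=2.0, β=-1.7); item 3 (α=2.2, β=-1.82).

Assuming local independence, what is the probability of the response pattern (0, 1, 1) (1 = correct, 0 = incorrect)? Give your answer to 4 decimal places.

0.1204

P(θ) = 1 / (1 + exp(−α(θ − β)))
P_1 = 1/(1+e^{-0.6800}) = 0.6637
P_2 = 1/(1+e^{-0.2600}) = 0.5646
P_3 = 1/(1+e^{-0.5500}) = 0.6341
L = (1−P_1) × P_2 × P_3 = 0.3363 × 0.5646 × 0.6341 = 0.12040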